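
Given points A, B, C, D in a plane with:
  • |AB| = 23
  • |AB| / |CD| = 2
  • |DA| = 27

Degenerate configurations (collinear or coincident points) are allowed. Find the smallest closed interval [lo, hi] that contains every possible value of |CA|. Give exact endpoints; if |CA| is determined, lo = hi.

|AB| ∈ {23}
|AD| ∈ {27}
|CD| ∈ {23/2}
|BD| ∈ [4, 50]
|AC| ∈ [31/2, 77/2]
|BC| ∈ [0, 123/2]

|CA| ∈ [31/2, 77/2]  (≈ [15.5000, 38.5000])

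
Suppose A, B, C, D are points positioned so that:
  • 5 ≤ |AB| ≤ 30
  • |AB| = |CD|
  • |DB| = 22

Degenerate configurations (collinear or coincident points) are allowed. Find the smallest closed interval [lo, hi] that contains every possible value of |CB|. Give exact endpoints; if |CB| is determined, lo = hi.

|CB| ∈ [0, 52]  (≈ [0.0000, 52.0000])

|AB| ∈ [5, 30]
|BD| ∈ {22}
|CD| ∈ [5, 30]
|AD| ∈ [0, 52]
|BC| ∈ [0, 52]
|AC| ∈ [0, 82]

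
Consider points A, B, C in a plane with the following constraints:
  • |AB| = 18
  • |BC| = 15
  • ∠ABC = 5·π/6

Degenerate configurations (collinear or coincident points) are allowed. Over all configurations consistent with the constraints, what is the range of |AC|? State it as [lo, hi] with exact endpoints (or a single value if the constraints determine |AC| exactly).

|AC| = 3·√(30·√(3) + 61)  (≈ 31.8850)

|AB| ∈ {18}
|BC| ∈ {15}
|AC| ∈ {3·√(30·√(3) + 61)}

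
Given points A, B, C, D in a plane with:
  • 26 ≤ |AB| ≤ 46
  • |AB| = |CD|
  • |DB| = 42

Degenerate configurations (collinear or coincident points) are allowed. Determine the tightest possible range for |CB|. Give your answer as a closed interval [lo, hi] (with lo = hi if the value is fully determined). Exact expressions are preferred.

|CB| ∈ [0, 88]  (≈ [0.0000, 88.0000])

|AB| ∈ [26, 46]
|BD| ∈ {42}
|CD| ∈ [26, 46]
|AD| ∈ [0, 88]
|BC| ∈ [0, 88]
|AC| ∈ [0, 134]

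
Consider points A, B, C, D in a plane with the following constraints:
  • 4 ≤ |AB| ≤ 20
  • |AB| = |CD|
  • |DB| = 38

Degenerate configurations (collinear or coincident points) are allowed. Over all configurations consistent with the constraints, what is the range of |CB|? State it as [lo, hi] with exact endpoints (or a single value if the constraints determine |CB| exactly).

|CB| ∈ [18, 58]  (≈ [18.0000, 58.0000])

|AB| ∈ [4, 20]
|BD| ∈ {38}
|CD| ∈ [4, 20]
|AD| ∈ [18, 58]
|BC| ∈ [18, 58]
|AC| ∈ [0, 78]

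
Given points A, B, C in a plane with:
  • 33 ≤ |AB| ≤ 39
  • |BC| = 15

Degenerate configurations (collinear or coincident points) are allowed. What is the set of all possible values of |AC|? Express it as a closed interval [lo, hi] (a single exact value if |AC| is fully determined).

|AC| ∈ [18, 54]  (≈ [18.0000, 54.0000])

|AB| ∈ [33, 39]
|BC| ∈ {15}
|AC| ∈ [18, 54]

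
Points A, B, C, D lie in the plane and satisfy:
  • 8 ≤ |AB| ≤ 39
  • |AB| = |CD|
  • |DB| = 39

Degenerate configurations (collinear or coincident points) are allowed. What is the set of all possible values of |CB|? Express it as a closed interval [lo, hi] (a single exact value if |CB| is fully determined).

|CB| ∈ [0, 78]  (≈ [0.0000, 78.0000])

|AB| ∈ [8, 39]
|BD| ∈ {39}
|CD| ∈ [8, 39]
|AD| ∈ [0, 78]
|BC| ∈ [0, 78]
|AC| ∈ [0, 117]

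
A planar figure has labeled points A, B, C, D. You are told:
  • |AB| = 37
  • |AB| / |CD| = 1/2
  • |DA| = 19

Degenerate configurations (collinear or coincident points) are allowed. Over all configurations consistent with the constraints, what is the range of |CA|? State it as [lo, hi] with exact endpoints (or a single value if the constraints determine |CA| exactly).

|CA| ∈ [55, 93]  (≈ [55.0000, 93.0000])

|AB| ∈ {37}
|AD| ∈ {19}
|CD| ∈ {74}
|BD| ∈ [18, 56]
|AC| ∈ [55, 93]
|BC| ∈ [18, 130]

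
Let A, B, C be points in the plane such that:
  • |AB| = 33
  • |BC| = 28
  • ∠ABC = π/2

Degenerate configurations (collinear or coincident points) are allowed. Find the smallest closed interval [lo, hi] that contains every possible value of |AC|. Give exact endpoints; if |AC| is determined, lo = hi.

|AB| ∈ {33}
|BC| ∈ {28}
|AC| ∈ {√(1873)}

|AC| = √(1873)  (≈ 43.2782)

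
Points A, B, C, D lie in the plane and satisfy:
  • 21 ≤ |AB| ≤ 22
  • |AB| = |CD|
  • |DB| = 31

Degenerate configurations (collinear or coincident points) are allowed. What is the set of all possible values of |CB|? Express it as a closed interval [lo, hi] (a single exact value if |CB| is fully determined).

|CB| ∈ [9, 53]  (≈ [9.0000, 53.0000])

|AB| ∈ [21, 22]
|BD| ∈ {31}
|CD| ∈ [21, 22]
|AD| ∈ [9, 53]
|BC| ∈ [9, 53]
|AC| ∈ [0, 75]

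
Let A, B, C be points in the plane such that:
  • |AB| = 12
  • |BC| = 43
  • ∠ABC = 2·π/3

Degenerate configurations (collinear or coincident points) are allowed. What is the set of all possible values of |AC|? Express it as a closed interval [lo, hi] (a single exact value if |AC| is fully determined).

|AB| ∈ {12}
|BC| ∈ {43}
|AC| ∈ {√(2509)}

|AC| = √(2509)  (≈ 50.0899)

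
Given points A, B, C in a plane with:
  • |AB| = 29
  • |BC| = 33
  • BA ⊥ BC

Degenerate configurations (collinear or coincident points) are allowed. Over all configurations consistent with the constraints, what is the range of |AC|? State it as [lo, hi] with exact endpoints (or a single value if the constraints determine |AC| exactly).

|AB| ∈ {29}
|BC| ∈ {33}
|AC| ∈ {√(1930)}

|AC| = √(1930)  (≈ 43.9318)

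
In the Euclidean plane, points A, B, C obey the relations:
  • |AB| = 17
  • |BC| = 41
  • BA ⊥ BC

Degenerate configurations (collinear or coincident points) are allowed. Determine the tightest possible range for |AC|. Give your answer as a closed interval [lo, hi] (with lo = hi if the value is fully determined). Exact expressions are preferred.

|AB| ∈ {17}
|BC| ∈ {41}
|AC| ∈ {√(1970)}

|AC| = √(1970)  (≈ 44.3847)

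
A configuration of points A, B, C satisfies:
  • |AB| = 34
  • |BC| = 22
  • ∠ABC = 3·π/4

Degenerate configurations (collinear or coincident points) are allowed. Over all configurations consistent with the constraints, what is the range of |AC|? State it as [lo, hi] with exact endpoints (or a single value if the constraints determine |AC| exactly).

|AB| ∈ {34}
|BC| ∈ {22}
|AC| ∈ {2·√(187·√(2) + 410)}

|AC| = 2·√(187·√(2) + 410)  (≈ 51.9407)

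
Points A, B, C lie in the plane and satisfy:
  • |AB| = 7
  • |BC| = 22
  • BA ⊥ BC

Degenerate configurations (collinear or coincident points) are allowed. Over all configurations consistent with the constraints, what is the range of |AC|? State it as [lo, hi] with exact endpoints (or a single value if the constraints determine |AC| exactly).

|AB| ∈ {7}
|BC| ∈ {22}
|AC| ∈ {√(533)}

|AC| = √(533)  (≈ 23.0868)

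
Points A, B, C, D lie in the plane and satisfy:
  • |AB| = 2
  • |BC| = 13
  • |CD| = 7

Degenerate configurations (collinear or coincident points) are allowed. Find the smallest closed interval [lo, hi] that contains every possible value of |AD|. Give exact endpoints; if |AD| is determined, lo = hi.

|AB| ∈ {2}
|BC| ∈ {13}
|CD| ∈ {7}
|AC| ∈ [11, 15]
|BD| ∈ [6, 20]
|AD| ∈ [4, 22]

|AD| ∈ [4, 22]  (≈ [4.0000, 22.0000])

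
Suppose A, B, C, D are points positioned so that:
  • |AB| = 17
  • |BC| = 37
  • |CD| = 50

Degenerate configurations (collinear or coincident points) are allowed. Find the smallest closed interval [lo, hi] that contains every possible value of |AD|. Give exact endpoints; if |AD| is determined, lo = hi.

|AB| ∈ {17}
|BC| ∈ {37}
|CD| ∈ {50}
|AC| ∈ [20, 54]
|BD| ∈ [13, 87]
|AD| ∈ [0, 104]

|AD| ∈ [0, 104]  (≈ [0.0000, 104.0000])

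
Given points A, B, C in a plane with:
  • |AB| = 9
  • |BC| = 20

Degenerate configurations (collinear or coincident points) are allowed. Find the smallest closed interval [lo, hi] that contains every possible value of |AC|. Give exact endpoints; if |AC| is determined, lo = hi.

|AC| ∈ [11, 29]  (≈ [11.0000, 29.0000])

|AB| ∈ {9}
|BC| ∈ {20}
|AC| ∈ [11, 29]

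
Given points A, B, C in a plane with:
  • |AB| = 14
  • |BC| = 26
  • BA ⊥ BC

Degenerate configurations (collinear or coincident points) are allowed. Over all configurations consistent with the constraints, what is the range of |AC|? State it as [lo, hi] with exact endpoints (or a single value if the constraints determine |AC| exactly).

|AB| ∈ {14}
|BC| ∈ {26}
|AC| ∈ {2·√(218)}

|AC| = 2·√(218)  (≈ 29.5296)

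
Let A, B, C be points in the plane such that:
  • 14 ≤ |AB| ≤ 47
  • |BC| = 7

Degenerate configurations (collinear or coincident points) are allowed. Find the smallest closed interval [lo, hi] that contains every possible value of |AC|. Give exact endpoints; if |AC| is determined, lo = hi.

|AC| ∈ [7, 54]  (≈ [7.0000, 54.0000])

|AB| ∈ [14, 47]
|BC| ∈ {7}
|AC| ∈ [7, 54]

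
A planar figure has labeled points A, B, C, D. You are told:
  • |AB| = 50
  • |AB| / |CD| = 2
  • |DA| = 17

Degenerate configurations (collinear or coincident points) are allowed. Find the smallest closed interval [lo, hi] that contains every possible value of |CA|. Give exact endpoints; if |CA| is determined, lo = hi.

|CA| ∈ [8, 42]  (≈ [8.0000, 42.0000])

|AB| ∈ {50}
|AD| ∈ {17}
|CD| ∈ {25}
|BD| ∈ [33, 67]
|AC| ∈ [8, 42]
|BC| ∈ [8, 92]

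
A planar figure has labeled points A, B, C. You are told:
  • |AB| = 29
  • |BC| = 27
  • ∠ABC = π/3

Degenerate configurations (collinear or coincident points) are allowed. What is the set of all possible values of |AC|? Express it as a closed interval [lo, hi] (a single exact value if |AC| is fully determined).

|AB| ∈ {29}
|BC| ∈ {27}
|AC| ∈ {√(787)}

|AC| = √(787)  (≈ 28.0535)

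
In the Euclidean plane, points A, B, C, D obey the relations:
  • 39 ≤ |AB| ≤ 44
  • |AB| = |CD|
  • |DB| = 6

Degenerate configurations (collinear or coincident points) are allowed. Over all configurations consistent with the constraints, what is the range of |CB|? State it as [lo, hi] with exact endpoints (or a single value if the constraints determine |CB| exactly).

|AB| ∈ [39, 44]
|BD| ∈ {6}
|CD| ∈ [39, 44]
|AD| ∈ [33, 50]
|BC| ∈ [33, 50]
|AC| ∈ [0, 94]

|CB| ∈ [33, 50]  (≈ [33.0000, 50.0000])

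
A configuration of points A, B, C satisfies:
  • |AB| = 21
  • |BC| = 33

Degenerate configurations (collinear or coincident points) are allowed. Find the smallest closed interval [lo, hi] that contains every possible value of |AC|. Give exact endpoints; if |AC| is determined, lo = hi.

|AC| ∈ [12, 54]  (≈ [12.0000, 54.0000])

|AB| ∈ {21}
|BC| ∈ {33}
|AC| ∈ [12, 54]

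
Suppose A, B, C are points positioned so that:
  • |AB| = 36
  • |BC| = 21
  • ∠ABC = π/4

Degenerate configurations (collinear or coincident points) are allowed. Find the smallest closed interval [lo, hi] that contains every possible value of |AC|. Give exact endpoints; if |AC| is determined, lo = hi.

|AB| ∈ {36}
|BC| ∈ {21}
|AC| ∈ {3·√(193 - 84·√(2))}

|AC| = 3·√(193 - 84·√(2))  (≈ 25.8429)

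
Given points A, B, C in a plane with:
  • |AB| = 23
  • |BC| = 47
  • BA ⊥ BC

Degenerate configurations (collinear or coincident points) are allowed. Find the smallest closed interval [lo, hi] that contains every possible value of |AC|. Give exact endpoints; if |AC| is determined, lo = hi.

|AB| ∈ {23}
|BC| ∈ {47}
|AC| ∈ {37·√(2)}

|AC| = 37·√(2)  (≈ 52.3259)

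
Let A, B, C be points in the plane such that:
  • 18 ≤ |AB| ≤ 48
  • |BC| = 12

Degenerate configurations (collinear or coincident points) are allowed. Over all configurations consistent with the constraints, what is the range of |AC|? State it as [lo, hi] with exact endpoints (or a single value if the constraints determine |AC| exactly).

|AC| ∈ [6, 60]  (≈ [6.0000, 60.0000])

|AB| ∈ [18, 48]
|BC| ∈ {12}
|AC| ∈ [6, 60]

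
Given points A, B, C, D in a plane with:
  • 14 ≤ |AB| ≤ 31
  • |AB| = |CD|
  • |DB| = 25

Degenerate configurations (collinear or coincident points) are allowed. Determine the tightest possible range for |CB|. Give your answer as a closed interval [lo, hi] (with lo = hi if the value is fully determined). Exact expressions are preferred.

|AB| ∈ [14, 31]
|BD| ∈ {25}
|CD| ∈ [14, 31]
|AD| ∈ [0, 56]
|BC| ∈ [0, 56]
|AC| ∈ [0, 87]

|CB| ∈ [0, 56]  (≈ [0.0000, 56.0000])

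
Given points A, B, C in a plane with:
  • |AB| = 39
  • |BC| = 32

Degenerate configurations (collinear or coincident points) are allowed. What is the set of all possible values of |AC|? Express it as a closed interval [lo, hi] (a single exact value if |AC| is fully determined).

|AC| ∈ [7, 71]  (≈ [7.0000, 71.0000])

|AB| ∈ {39}
|BC| ∈ {32}
|AC| ∈ [7, 71]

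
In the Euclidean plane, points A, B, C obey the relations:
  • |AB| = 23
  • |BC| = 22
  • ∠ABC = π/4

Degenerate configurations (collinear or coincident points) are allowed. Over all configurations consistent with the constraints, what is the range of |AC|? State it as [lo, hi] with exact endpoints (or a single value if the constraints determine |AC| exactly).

|AB| ∈ {23}
|BC| ∈ {22}
|AC| ∈ {√(1013 - 506·√(2))}

|AC| = √(1013 - 506·√(2))  (≈ 17.2455)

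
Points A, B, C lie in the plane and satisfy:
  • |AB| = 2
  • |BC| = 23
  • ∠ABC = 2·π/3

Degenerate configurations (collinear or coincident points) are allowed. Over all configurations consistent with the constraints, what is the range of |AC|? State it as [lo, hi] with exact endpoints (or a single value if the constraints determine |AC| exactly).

|AC| = √(579)  (≈ 24.0624)

|AB| ∈ {2}
|BC| ∈ {23}
|AC| ∈ {√(579)}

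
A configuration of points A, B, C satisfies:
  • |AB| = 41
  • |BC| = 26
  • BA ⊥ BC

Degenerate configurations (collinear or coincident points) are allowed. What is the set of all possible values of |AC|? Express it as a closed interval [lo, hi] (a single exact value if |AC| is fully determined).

|AB| ∈ {41}
|BC| ∈ {26}
|AC| ∈ {√(2357)}

|AC| = √(2357)  (≈ 48.5489)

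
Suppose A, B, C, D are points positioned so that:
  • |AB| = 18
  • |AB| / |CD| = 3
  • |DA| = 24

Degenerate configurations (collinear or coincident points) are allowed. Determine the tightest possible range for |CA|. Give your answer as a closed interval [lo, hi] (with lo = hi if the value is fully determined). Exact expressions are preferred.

|AB| ∈ {18}
|AD| ∈ {24}
|CD| ∈ {6}
|BD| ∈ [6, 42]
|AC| ∈ [18, 30]
|BC| ∈ [0, 48]

|CA| ∈ [18, 30]  (≈ [18.0000, 30.0000])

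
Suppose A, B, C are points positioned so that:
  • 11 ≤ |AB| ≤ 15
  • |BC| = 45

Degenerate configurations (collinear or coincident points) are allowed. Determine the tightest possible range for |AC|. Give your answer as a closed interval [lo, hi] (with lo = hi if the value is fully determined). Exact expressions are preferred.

|AC| ∈ [30, 60]  (≈ [30.0000, 60.0000])

|AB| ∈ [11, 15]
|BC| ∈ {45}
|AC| ∈ [30, 60]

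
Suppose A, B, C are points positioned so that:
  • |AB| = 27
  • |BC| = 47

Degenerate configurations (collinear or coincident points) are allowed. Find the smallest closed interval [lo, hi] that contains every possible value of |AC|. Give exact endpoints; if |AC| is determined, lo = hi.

|AC| ∈ [20, 74]  (≈ [20.0000, 74.0000])

|AB| ∈ {27}
|BC| ∈ {47}
|AC| ∈ [20, 74]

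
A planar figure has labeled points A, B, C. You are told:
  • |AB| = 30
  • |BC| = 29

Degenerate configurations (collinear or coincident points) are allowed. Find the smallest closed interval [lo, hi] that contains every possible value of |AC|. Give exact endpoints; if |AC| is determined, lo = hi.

|AB| ∈ {30}
|BC| ∈ {29}
|AC| ∈ [1, 59]

|AC| ∈ [1, 59]  (≈ [1.0000, 59.0000])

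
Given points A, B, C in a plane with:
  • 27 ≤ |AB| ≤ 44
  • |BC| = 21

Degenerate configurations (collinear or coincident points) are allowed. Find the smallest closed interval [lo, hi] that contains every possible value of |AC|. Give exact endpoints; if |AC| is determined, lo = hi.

|AB| ∈ [27, 44]
|BC| ∈ {21}
|AC| ∈ [6, 65]

|AC| ∈ [6, 65]  (≈ [6.0000, 65.0000])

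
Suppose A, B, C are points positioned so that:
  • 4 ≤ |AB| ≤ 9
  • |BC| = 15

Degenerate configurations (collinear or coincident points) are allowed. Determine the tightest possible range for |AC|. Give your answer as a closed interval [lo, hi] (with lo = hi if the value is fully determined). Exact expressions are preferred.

|AC| ∈ [6, 24]  (≈ [6.0000, 24.0000])

|AB| ∈ [4, 9]
|BC| ∈ {15}
|AC| ∈ [6, 24]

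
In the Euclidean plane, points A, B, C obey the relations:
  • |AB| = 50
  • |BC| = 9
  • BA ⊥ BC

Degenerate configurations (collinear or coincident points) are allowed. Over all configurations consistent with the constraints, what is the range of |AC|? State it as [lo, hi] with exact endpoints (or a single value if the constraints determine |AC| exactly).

|AC| = √(2581)  (≈ 50.8035)

|AB| ∈ {50}
|BC| ∈ {9}
|AC| ∈ {√(2581)}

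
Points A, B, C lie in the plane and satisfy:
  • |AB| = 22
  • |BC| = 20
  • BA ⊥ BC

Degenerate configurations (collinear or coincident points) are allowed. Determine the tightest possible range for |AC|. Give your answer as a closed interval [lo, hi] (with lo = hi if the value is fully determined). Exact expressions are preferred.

|AC| = 2·√(221)  (≈ 29.7321)

|AB| ∈ {22}
|BC| ∈ {20}
|AC| ∈ {2·√(221)}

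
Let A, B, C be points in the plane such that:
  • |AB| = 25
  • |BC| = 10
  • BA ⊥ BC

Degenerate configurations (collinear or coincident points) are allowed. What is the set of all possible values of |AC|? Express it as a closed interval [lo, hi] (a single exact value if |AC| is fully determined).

|AC| = 5·√(29)  (≈ 26.9258)

|AB| ∈ {25}
|BC| ∈ {10}
|AC| ∈ {5·√(29)}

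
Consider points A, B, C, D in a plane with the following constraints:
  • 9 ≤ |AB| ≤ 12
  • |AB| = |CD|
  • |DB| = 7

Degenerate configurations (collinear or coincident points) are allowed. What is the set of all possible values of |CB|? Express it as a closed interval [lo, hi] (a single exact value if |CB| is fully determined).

|AB| ∈ [9, 12]
|BD| ∈ {7}
|CD| ∈ [9, 12]
|AD| ∈ [2, 19]
|BC| ∈ [2, 19]
|AC| ∈ [0, 31]

|CB| ∈ [2, 19]  (≈ [2.0000, 19.0000])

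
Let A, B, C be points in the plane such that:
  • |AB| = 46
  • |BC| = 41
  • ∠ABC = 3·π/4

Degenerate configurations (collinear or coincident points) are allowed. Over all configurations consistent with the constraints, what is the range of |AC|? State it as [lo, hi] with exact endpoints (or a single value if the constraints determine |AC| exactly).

|AC| = √(1886·√(2) + 3797)  (≈ 80.4003)

|AB| ∈ {46}
|BC| ∈ {41}
|AC| ∈ {√(1886·√(2) + 3797)}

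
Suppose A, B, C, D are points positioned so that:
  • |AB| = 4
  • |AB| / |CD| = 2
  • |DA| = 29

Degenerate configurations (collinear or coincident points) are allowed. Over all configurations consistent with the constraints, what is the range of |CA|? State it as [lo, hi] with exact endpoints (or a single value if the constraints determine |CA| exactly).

|CA| ∈ [27, 31]  (≈ [27.0000, 31.0000])

|AB| ∈ {4}
|AD| ∈ {29}
|CD| ∈ {2}
|BD| ∈ [25, 33]
|AC| ∈ [27, 31]
|BC| ∈ [23, 35]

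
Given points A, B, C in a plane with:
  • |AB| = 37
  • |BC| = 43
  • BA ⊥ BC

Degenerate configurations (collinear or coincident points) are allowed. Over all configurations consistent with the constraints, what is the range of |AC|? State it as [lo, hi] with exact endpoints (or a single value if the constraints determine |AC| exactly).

|AB| ∈ {37}
|BC| ∈ {43}
|AC| ∈ {√(3218)}

|AC| = √(3218)  (≈ 56.7274)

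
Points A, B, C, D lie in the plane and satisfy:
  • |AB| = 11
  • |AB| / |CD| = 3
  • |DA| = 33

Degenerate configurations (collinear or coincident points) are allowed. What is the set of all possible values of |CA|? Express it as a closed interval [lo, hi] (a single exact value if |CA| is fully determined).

|CA| ∈ [88/3, 110/3]  (≈ [29.3333, 36.6667])

|AB| ∈ {11}
|AD| ∈ {33}
|CD| ∈ {11/3}
|BD| ∈ [22, 44]
|AC| ∈ [88/3, 110/3]
|BC| ∈ [55/3, 143/3]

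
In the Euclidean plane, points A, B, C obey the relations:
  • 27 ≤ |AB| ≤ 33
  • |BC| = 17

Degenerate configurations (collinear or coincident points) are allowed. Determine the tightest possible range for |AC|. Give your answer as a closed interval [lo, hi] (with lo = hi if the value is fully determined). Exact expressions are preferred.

|AC| ∈ [10, 50]  (≈ [10.0000, 50.0000])

|AB| ∈ [27, 33]
|BC| ∈ {17}
|AC| ∈ [10, 50]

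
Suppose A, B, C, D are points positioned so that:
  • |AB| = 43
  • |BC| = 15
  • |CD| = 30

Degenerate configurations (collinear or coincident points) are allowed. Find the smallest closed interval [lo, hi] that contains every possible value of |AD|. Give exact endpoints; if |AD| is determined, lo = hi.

|AD| ∈ [0, 88]  (≈ [0.0000, 88.0000])

|AB| ∈ {43}
|BC| ∈ {15}
|CD| ∈ {30}
|AC| ∈ [28, 58]
|BD| ∈ [15, 45]
|AD| ∈ [0, 88]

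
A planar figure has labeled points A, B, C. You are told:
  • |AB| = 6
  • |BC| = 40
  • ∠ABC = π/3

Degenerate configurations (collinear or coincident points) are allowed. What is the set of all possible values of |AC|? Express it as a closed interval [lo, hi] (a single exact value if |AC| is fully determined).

|AC| = 2·√(349)  (≈ 37.3631)

|AB| ∈ {6}
|BC| ∈ {40}
|AC| ∈ {2·√(349)}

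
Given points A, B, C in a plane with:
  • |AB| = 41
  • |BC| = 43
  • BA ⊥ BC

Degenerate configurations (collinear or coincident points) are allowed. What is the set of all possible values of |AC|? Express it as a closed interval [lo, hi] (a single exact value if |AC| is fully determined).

|AC| = √(3530)  (≈ 59.4138)

|AB| ∈ {41}
|BC| ∈ {43}
|AC| ∈ {√(3530)}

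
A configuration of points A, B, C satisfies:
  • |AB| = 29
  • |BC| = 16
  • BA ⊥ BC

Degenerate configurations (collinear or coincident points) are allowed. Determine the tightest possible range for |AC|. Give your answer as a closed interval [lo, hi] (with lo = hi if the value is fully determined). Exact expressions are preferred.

|AC| = √(1097)  (≈ 33.1210)

|AB| ∈ {29}
|BC| ∈ {16}
|AC| ∈ {√(1097)}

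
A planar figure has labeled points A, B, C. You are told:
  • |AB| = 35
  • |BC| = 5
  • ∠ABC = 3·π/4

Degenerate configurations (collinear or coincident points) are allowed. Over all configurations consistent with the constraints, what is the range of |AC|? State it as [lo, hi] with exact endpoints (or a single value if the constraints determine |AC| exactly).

|AC| = 5·√(7·√(2) + 50)  (≈ 38.6974)

|AB| ∈ {35}
|BC| ∈ {5}
|AC| ∈ {5·√(7·√(2) + 50)}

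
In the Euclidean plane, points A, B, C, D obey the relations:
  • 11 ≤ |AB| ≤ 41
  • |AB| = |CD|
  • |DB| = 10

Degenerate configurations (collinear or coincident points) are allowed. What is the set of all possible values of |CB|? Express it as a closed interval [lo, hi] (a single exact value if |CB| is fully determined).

|CB| ∈ [1, 51]  (≈ [1.0000, 51.0000])

|AB| ∈ [11, 41]
|BD| ∈ {10}
|CD| ∈ [11, 41]
|AD| ∈ [1, 51]
|BC| ∈ [1, 51]
|AC| ∈ [0, 92]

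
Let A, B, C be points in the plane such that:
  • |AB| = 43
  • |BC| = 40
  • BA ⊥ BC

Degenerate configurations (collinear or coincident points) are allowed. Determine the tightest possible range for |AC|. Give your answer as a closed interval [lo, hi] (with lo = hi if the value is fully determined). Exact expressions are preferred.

|AC| = √(3449)  (≈ 58.7282)

|AB| ∈ {43}
|BC| ∈ {40}
|AC| ∈ {√(3449)}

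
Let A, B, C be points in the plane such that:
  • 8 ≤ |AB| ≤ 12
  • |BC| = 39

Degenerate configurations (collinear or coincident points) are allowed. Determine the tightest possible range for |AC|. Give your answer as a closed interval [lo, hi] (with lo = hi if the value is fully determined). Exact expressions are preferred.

|AB| ∈ [8, 12]
|BC| ∈ {39}
|AC| ∈ [27, 51]

|AC| ∈ [27, 51]  (≈ [27.0000, 51.0000])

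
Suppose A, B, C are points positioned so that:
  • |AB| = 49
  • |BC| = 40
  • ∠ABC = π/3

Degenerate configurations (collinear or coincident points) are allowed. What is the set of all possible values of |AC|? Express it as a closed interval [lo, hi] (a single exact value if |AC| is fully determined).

|AC| = √(2041)  (≈ 45.1774)

|AB| ∈ {49}
|BC| ∈ {40}
|AC| ∈ {√(2041)}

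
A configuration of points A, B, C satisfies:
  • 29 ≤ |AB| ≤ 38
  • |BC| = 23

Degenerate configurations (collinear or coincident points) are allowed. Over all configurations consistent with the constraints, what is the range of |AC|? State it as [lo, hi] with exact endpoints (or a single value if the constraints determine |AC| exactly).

|AB| ∈ [29, 38]
|BC| ∈ {23}
|AC| ∈ [6, 61]

|AC| ∈ [6, 61]  (≈ [6.0000, 61.0000])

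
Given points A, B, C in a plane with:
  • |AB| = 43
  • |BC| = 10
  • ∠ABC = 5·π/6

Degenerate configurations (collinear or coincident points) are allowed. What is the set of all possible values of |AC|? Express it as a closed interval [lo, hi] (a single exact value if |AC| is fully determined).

|AB| ∈ {43}
|BC| ∈ {10}
|AC| ∈ {√(430·√(3) + 1949)}

|AC| = √(430·√(3) + 1949)  (≈ 51.9017)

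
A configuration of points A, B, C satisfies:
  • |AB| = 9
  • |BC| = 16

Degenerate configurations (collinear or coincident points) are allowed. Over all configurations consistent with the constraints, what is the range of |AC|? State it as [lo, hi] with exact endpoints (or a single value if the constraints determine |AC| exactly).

|AB| ∈ {9}
|BC| ∈ {16}
|AC| ∈ [7, 25]

|AC| ∈ [7, 25]  (≈ [7.0000, 25.0000])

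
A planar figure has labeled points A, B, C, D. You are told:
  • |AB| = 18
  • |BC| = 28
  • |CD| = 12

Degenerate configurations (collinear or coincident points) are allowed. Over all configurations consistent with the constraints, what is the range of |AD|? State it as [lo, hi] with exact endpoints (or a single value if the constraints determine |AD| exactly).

|AB| ∈ {18}
|BC| ∈ {28}
|CD| ∈ {12}
|AC| ∈ [10, 46]
|BD| ∈ [16, 40]
|AD| ∈ [0, 58]

|AD| ∈ [0, 58]  (≈ [0.0000, 58.0000])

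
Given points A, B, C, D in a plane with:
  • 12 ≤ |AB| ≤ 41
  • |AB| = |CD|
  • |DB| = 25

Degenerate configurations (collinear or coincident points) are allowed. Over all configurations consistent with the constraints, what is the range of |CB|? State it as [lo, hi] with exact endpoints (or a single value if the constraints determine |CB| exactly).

|AB| ∈ [12, 41]
|BD| ∈ {25}
|CD| ∈ [12, 41]
|AD| ∈ [0, 66]
|BC| ∈ [0, 66]
|AC| ∈ [0, 107]

|CB| ∈ [0, 66]  (≈ [0.0000, 66.0000])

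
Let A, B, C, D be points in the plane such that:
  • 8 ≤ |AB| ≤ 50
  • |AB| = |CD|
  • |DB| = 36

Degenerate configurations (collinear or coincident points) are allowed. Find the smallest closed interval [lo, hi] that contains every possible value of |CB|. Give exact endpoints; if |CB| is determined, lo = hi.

|AB| ∈ [8, 50]
|BD| ∈ {36}
|CD| ∈ [8, 50]
|AD| ∈ [0, 86]
|BC| ∈ [0, 86]
|AC| ∈ [0, 136]

|CB| ∈ [0, 86]  (≈ [0.0000, 86.0000])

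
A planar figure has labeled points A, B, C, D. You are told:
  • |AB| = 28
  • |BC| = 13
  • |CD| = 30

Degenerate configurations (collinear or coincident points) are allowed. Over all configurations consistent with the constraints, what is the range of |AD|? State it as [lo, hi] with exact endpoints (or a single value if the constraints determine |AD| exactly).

|AD| ∈ [0, 71]  (≈ [0.0000, 71.0000])

|AB| ∈ {28}
|BC| ∈ {13}
|CD| ∈ {30}
|AC| ∈ [15, 41]
|BD| ∈ [17, 43]
|AD| ∈ [0, 71]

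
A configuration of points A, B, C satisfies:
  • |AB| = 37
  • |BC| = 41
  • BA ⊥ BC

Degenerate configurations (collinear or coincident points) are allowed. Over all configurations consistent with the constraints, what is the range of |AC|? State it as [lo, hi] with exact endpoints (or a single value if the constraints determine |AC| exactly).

|AC| = 5·√(122)  (≈ 55.2268)

|AB| ∈ {37}
|BC| ∈ {41}
|AC| ∈ {5·√(122)}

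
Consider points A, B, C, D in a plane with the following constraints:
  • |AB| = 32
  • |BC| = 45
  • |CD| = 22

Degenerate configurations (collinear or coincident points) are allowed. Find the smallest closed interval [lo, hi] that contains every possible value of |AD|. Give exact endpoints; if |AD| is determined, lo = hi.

|AD| ∈ [0, 99]  (≈ [0.0000, 99.0000])

|AB| ∈ {32}
|BC| ∈ {45}
|CD| ∈ {22}
|AC| ∈ [13, 77]
|BD| ∈ [23, 67]
|AD| ∈ [0, 99]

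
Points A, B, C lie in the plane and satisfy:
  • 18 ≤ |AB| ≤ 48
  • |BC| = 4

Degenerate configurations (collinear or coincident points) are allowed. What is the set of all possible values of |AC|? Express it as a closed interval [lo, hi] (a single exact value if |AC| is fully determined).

|AC| ∈ [14, 52]  (≈ [14.0000, 52.0000])

|AB| ∈ [18, 48]
|BC| ∈ {4}
|AC| ∈ [14, 52]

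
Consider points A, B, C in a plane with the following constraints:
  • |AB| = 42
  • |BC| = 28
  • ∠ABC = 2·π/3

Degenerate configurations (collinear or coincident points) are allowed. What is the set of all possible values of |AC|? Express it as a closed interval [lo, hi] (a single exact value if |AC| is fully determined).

|AC| = 14·√(19)  (≈ 61.0246)

|AB| ∈ {42}
|BC| ∈ {28}
|AC| ∈ {14·√(19)}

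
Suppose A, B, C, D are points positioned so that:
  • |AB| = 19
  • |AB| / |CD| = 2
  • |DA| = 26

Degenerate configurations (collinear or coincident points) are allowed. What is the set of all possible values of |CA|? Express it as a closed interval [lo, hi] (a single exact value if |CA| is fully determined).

|AB| ∈ {19}
|AD| ∈ {26}
|CD| ∈ {19/2}
|BD| ∈ [7, 45]
|AC| ∈ [33/2, 71/2]
|BC| ∈ [0, 109/2]

|CA| ∈ [33/2, 71/2]  (≈ [16.5000, 35.5000])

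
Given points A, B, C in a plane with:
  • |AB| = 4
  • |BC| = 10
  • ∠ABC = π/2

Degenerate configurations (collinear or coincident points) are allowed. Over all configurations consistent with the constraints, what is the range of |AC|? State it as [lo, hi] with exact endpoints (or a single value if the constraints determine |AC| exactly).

|AC| = 2·√(29)  (≈ 10.7703)

|AB| ∈ {4}
|BC| ∈ {10}
|AC| ∈ {2·√(29)}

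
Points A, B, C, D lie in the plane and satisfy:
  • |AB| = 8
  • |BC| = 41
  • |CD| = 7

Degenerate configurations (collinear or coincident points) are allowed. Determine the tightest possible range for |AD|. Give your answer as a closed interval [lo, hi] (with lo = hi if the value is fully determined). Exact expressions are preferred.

|AD| ∈ [26, 56]  (≈ [26.0000, 56.0000])

|AB| ∈ {8}
|BC| ∈ {41}
|CD| ∈ {7}
|AC| ∈ [33, 49]
|BD| ∈ [34, 48]
|AD| ∈ [26, 56]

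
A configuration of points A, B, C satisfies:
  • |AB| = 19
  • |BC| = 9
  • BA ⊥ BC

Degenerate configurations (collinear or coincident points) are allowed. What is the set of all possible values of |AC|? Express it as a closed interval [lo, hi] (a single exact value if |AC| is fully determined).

|AB| ∈ {19}
|BC| ∈ {9}
|AC| ∈ {√(442)}

|AC| = √(442)  (≈ 21.0238)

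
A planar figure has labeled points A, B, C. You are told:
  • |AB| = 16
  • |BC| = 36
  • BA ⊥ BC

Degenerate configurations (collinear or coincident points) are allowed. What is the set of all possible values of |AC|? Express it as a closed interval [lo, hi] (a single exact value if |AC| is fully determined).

|AB| ∈ {16}
|BC| ∈ {36}
|AC| ∈ {4·√(97)}

|AC| = 4·√(97)  (≈ 39.3954)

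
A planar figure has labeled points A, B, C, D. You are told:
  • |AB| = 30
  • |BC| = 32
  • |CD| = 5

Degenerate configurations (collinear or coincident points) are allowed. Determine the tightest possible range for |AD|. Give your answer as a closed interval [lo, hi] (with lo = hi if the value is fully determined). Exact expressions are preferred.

|AD| ∈ [0, 67]  (≈ [0.0000, 67.0000])

|AB| ∈ {30}
|BC| ∈ {32}
|CD| ∈ {5}
|AC| ∈ [2, 62]
|BD| ∈ [27, 37]
|AD| ∈ [0, 67]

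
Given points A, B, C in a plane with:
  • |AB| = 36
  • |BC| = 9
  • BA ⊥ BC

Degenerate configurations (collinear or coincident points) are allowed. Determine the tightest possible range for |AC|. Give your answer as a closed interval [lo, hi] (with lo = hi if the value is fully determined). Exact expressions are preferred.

|AB| ∈ {36}
|BC| ∈ {9}
|AC| ∈ {9·√(17)}

|AC| = 9·√(17)  (≈ 37.1080)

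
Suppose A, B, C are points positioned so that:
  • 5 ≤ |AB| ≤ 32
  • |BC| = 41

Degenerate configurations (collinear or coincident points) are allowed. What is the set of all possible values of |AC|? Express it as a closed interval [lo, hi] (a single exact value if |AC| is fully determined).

|AB| ∈ [5, 32]
|BC| ∈ {41}
|AC| ∈ [9, 73]

|AC| ∈ [9, 73]  (≈ [9.0000, 73.0000])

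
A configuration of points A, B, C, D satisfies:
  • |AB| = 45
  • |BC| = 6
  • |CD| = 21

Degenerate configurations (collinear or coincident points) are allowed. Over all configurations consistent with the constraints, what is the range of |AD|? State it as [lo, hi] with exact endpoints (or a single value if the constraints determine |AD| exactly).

|AB| ∈ {45}
|BC| ∈ {6}
|CD| ∈ {21}
|AC| ∈ [39, 51]
|BD| ∈ [15, 27]
|AD| ∈ [18, 72]

|AD| ∈ [18, 72]  (≈ [18.0000, 72.0000])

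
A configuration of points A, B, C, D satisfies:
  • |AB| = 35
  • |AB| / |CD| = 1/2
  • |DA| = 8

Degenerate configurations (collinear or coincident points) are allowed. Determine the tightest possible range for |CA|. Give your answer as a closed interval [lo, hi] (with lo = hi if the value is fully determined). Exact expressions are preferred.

|AB| ∈ {35}
|AD| ∈ {8}
|CD| ∈ {70}
|BD| ∈ [27, 43]
|AC| ∈ [62, 78]
|BC| ∈ [27, 113]

|CA| ∈ [62, 78]  (≈ [62.0000, 78.0000])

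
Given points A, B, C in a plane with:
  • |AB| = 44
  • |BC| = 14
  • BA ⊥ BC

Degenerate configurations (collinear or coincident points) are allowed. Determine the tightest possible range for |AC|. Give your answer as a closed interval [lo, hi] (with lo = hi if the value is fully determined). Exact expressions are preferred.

|AB| ∈ {44}
|BC| ∈ {14}
|AC| ∈ {2·√(533)}

|AC| = 2·√(533)  (≈ 46.1736)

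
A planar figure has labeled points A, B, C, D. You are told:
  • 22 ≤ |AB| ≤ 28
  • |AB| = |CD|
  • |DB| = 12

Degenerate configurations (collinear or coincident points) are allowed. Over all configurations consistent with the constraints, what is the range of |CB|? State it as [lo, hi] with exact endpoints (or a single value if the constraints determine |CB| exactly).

|CB| ∈ [10, 40]  (≈ [10.0000, 40.0000])

|AB| ∈ [22, 28]
|BD| ∈ {12}
|CD| ∈ [22, 28]
|AD| ∈ [10, 40]
|BC| ∈ [10, 40]
|AC| ∈ [0, 68]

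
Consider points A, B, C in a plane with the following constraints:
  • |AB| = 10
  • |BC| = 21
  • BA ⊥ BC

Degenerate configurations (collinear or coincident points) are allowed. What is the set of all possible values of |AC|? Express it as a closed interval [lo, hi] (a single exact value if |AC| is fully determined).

|AC| = √(541)  (≈ 23.2594)

|AB| ∈ {10}
|BC| ∈ {21}
|AC| ∈ {√(541)}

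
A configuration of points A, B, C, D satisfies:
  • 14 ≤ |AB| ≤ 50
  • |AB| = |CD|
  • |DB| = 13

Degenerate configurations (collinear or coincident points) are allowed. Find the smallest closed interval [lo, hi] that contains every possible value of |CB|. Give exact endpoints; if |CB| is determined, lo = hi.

|CB| ∈ [1, 63]  (≈ [1.0000, 63.0000])

|AB| ∈ [14, 50]
|BD| ∈ {13}
|CD| ∈ [14, 50]
|AD| ∈ [1, 63]
|BC| ∈ [1, 63]
|AC| ∈ [0, 113]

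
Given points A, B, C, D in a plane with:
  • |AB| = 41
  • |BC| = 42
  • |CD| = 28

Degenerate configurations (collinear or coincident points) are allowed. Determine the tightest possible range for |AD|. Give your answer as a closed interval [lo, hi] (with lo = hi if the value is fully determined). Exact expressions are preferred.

|AD| ∈ [0, 111]  (≈ [0.0000, 111.0000])

|AB| ∈ {41}
|BC| ∈ {42}
|CD| ∈ {28}
|AC| ∈ [1, 83]
|BD| ∈ [14, 70]
|AD| ∈ [0, 111]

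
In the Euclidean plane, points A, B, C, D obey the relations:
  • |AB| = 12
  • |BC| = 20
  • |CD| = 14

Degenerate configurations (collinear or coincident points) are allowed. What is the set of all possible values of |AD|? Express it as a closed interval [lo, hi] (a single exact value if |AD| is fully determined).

|AD| ∈ [0, 46]  (≈ [0.0000, 46.0000])

|AB| ∈ {12}
|BC| ∈ {20}
|CD| ∈ {14}
|AC| ∈ [8, 32]
|BD| ∈ [6, 34]
|AD| ∈ [0, 46]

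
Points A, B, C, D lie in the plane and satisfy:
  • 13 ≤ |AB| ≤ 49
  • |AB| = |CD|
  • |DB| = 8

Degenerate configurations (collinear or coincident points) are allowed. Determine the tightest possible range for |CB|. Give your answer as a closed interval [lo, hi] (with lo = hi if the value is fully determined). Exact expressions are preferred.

|CB| ∈ [5, 57]  (≈ [5.0000, 57.0000])

|AB| ∈ [13, 49]
|BD| ∈ {8}
|CD| ∈ [13, 49]
|AD| ∈ [5, 57]
|BC| ∈ [5, 57]
|AC| ∈ [0, 106]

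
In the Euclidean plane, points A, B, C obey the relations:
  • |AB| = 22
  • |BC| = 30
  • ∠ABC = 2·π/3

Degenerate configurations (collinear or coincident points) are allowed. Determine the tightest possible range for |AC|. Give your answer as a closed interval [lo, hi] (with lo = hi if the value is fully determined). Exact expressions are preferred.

|AC| = 2·√(511)  (≈ 45.2106)

|AB| ∈ {22}
|BC| ∈ {30}
|AC| ∈ {2·√(511)}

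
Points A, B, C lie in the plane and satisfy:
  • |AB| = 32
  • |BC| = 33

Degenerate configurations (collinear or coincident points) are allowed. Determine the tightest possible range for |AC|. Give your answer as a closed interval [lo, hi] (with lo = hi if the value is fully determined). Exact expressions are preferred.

|AB| ∈ {32}
|BC| ∈ {33}
|AC| ∈ [1, 65]

|AC| ∈ [1, 65]  (≈ [1.0000, 65.0000])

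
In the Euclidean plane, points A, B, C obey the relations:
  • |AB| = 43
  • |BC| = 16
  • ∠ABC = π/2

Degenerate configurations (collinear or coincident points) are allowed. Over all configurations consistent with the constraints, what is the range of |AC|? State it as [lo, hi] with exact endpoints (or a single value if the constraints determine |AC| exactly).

|AC| = √(2105)  (≈ 45.8803)

|AB| ∈ {43}
|BC| ∈ {16}
|AC| ∈ {√(2105)}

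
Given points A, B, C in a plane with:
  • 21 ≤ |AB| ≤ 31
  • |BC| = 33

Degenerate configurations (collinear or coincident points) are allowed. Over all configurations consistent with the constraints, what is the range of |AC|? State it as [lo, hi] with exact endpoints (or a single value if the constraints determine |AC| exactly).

|AB| ∈ [21, 31]
|BC| ∈ {33}
|AC| ∈ [2, 64]

|AC| ∈ [2, 64]  (≈ [2.0000, 64.0000])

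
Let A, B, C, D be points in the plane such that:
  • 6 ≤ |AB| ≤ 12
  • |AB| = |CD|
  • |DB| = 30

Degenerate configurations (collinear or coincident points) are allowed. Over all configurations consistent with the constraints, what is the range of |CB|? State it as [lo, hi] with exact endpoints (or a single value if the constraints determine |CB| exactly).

|CB| ∈ [18, 42]  (≈ [18.0000, 42.0000])

|AB| ∈ [6, 12]
|BD| ∈ {30}
|CD| ∈ [6, 12]
|AD| ∈ [18, 42]
|BC| ∈ [18, 42]
|AC| ∈ [6, 54]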